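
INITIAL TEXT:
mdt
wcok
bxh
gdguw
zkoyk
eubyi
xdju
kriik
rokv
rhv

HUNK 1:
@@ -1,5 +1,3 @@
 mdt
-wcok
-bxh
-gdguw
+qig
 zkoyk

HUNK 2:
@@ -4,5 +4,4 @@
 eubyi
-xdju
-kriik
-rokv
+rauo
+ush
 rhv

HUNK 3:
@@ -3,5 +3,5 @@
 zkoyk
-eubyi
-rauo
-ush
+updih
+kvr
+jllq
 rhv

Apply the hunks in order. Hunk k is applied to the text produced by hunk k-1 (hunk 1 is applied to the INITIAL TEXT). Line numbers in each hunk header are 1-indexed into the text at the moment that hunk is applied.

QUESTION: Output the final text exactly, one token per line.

Hunk 1: at line 1 remove [wcok,bxh,gdguw] add [qig] -> 8 lines: mdt qig zkoyk eubyi xdju kriik rokv rhv
Hunk 2: at line 4 remove [xdju,kriik,rokv] add [rauo,ush] -> 7 lines: mdt qig zkoyk eubyi rauo ush rhv
Hunk 3: at line 3 remove [eubyi,rauo,ush] add [updih,kvr,jllq] -> 7 lines: mdt qig zkoyk updih kvr jllq rhv

Answer: mdt
qig
zkoyk
updih
kvr
jllq
rhv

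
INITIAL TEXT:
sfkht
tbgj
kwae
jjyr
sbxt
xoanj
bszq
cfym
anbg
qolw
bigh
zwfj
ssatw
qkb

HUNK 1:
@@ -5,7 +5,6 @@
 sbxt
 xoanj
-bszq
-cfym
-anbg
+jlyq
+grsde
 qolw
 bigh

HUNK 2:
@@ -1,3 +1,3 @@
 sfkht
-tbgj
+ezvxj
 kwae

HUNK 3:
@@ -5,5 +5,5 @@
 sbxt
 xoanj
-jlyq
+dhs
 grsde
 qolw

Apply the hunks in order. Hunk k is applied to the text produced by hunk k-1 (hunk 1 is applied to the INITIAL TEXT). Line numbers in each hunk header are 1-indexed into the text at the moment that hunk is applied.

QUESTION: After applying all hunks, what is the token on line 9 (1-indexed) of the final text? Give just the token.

Answer: qolw

Derivation:
Hunk 1: at line 5 remove [bszq,cfym,anbg] add [jlyq,grsde] -> 13 lines: sfkht tbgj kwae jjyr sbxt xoanj jlyq grsde qolw bigh zwfj ssatw qkb
Hunk 2: at line 1 remove [tbgj] add [ezvxj] -> 13 lines: sfkht ezvxj kwae jjyr sbxt xoanj jlyq grsde qolw bigh zwfj ssatw qkb
Hunk 3: at line 5 remove [jlyq] add [dhs] -> 13 lines: sfkht ezvxj kwae jjyr sbxt xoanj dhs grsde qolw bigh zwfj ssatw qkb
Final line 9: qolw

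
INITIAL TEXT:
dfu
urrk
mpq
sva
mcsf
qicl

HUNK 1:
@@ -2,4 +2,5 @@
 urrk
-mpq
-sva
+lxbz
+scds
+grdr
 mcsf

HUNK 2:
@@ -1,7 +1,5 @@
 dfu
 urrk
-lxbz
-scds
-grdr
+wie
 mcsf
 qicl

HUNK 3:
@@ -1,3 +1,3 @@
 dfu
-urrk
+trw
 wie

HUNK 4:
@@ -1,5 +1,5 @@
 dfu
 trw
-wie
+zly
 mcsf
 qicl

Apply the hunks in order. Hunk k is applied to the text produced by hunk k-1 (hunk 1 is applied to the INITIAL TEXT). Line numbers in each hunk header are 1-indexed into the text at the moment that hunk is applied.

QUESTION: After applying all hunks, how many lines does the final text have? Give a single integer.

Hunk 1: at line 2 remove [mpq,sva] add [lxbz,scds,grdr] -> 7 lines: dfu urrk lxbz scds grdr mcsf qicl
Hunk 2: at line 1 remove [lxbz,scds,grdr] add [wie] -> 5 lines: dfu urrk wie mcsf qicl
Hunk 3: at line 1 remove [urrk] add [trw] -> 5 lines: dfu trw wie mcsf qicl
Hunk 4: at line 1 remove [wie] add [zly] -> 5 lines: dfu trw zly mcsf qicl
Final line count: 5

Answer: 5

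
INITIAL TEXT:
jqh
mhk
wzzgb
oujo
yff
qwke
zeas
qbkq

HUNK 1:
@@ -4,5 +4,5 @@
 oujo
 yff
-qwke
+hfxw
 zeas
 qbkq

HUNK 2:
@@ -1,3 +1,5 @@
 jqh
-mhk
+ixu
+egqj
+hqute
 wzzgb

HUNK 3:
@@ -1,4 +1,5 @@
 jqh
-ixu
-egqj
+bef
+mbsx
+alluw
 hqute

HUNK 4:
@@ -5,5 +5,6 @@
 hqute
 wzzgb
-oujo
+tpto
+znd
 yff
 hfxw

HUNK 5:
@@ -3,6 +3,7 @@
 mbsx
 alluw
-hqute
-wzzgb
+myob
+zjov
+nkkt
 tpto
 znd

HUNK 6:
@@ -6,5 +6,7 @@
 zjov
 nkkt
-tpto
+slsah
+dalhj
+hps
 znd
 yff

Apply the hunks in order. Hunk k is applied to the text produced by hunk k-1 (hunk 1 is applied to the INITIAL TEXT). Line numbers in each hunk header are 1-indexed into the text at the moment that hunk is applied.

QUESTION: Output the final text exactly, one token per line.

Hunk 1: at line 4 remove [qwke] add [hfxw] -> 8 lines: jqh mhk wzzgb oujo yff hfxw zeas qbkq
Hunk 2: at line 1 remove [mhk] add [ixu,egqj,hqute] -> 10 lines: jqh ixu egqj hqute wzzgb oujo yff hfxw zeas qbkq
Hunk 3: at line 1 remove [ixu,egqj] add [bef,mbsx,alluw] -> 11 lines: jqh bef mbsx alluw hqute wzzgb oujo yff hfxw zeas qbkq
Hunk 4: at line 5 remove [oujo] add [tpto,znd] -> 12 lines: jqh bef mbsx alluw hqute wzzgb tpto znd yff hfxw zeas qbkq
Hunk 5: at line 3 remove [hqute,wzzgb] add [myob,zjov,nkkt] -> 13 lines: jqh bef mbsx alluw myob zjov nkkt tpto znd yff hfxw zeas qbkq
Hunk 6: at line 6 remove [tpto] add [slsah,dalhj,hps] -> 15 lines: jqh bef mbsx alluw myob zjov nkkt slsah dalhj hps znd yff hfxw zeas qbkq

Answer: jqh
bef
mbsx
alluw
myob
zjov
nkkt
slsah
dalhj
hps
znd
yff
hfxw
zeas
qbkq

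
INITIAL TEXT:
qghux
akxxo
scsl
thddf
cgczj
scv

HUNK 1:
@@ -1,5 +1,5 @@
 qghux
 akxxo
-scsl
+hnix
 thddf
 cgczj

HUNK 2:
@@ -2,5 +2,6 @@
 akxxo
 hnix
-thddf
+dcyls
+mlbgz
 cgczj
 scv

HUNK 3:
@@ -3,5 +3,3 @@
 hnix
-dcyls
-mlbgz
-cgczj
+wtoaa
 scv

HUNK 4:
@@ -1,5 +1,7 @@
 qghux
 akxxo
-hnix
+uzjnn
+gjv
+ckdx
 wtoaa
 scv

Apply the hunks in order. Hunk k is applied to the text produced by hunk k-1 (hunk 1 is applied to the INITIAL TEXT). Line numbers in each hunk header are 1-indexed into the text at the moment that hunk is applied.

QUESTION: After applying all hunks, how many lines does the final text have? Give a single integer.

Answer: 7

Derivation:
Hunk 1: at line 1 remove [scsl] add [hnix] -> 6 lines: qghux akxxo hnix thddf cgczj scv
Hunk 2: at line 2 remove [thddf] add [dcyls,mlbgz] -> 7 lines: qghux akxxo hnix dcyls mlbgz cgczj scv
Hunk 3: at line 3 remove [dcyls,mlbgz,cgczj] add [wtoaa] -> 5 lines: qghux akxxo hnix wtoaa scv
Hunk 4: at line 1 remove [hnix] add [uzjnn,gjv,ckdx] -> 7 lines: qghux akxxo uzjnn gjv ckdx wtoaa scv
Final line count: 7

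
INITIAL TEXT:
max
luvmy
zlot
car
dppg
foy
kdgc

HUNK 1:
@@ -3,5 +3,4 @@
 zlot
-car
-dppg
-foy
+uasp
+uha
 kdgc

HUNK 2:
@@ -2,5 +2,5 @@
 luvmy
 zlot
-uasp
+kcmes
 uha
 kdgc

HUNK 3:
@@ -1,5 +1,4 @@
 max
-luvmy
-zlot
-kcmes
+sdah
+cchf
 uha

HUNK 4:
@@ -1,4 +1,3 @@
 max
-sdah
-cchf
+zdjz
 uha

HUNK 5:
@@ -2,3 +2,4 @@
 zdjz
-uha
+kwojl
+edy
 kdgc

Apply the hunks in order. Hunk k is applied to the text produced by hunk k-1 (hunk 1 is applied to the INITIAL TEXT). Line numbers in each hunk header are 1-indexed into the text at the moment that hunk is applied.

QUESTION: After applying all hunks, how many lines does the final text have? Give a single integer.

Answer: 5

Derivation:
Hunk 1: at line 3 remove [car,dppg,foy] add [uasp,uha] -> 6 lines: max luvmy zlot uasp uha kdgc
Hunk 2: at line 2 remove [uasp] add [kcmes] -> 6 lines: max luvmy zlot kcmes uha kdgc
Hunk 3: at line 1 remove [luvmy,zlot,kcmes] add [sdah,cchf] -> 5 lines: max sdah cchf uha kdgc
Hunk 4: at line 1 remove [sdah,cchf] add [zdjz] -> 4 lines: max zdjz uha kdgc
Hunk 5: at line 2 remove [uha] add [kwojl,edy] -> 5 lines: max zdjz kwojl edy kdgc
Final line count: 5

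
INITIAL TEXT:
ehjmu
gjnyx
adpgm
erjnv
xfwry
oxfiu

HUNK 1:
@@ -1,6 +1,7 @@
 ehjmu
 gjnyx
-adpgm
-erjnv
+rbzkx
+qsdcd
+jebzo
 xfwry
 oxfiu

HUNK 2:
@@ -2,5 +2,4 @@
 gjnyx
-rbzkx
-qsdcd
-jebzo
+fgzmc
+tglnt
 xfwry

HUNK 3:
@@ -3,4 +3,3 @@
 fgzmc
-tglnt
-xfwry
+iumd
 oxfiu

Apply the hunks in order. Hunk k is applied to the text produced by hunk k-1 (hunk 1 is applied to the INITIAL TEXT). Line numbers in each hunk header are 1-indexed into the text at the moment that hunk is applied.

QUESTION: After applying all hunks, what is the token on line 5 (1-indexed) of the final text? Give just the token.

Answer: oxfiu

Derivation:
Hunk 1: at line 1 remove [adpgm,erjnv] add [rbzkx,qsdcd,jebzo] -> 7 lines: ehjmu gjnyx rbzkx qsdcd jebzo xfwry oxfiu
Hunk 2: at line 2 remove [rbzkx,qsdcd,jebzo] add [fgzmc,tglnt] -> 6 lines: ehjmu gjnyx fgzmc tglnt xfwry oxfiu
Hunk 3: at line 3 remove [tglnt,xfwry] add [iumd] -> 5 lines: ehjmu gjnyx fgzmc iumd oxfiu
Final line 5: oxfiu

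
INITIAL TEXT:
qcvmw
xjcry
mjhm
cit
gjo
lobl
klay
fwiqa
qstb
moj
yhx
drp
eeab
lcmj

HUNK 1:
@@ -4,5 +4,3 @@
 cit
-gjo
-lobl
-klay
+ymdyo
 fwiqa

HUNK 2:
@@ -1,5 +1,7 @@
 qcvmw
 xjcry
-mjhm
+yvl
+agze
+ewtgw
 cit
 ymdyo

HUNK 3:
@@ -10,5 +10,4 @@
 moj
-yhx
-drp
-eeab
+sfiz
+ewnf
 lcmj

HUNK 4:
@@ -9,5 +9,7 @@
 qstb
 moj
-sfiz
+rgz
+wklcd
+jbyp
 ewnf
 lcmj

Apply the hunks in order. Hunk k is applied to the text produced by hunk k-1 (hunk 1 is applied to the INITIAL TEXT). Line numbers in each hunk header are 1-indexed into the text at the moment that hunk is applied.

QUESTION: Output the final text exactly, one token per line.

Answer: qcvmw
xjcry
yvl
agze
ewtgw
cit
ymdyo
fwiqa
qstb
moj
rgz
wklcd
jbyp
ewnf
lcmj

Derivation:
Hunk 1: at line 4 remove [gjo,lobl,klay] add [ymdyo] -> 12 lines: qcvmw xjcry mjhm cit ymdyo fwiqa qstb moj yhx drp eeab lcmj
Hunk 2: at line 1 remove [mjhm] add [yvl,agze,ewtgw] -> 14 lines: qcvmw xjcry yvl agze ewtgw cit ymdyo fwiqa qstb moj yhx drp eeab lcmj
Hunk 3: at line 10 remove [yhx,drp,eeab] add [sfiz,ewnf] -> 13 lines: qcvmw xjcry yvl agze ewtgw cit ymdyo fwiqa qstb moj sfiz ewnf lcmj
Hunk 4: at line 9 remove [sfiz] add [rgz,wklcd,jbyp] -> 15 lines: qcvmw xjcry yvl agze ewtgw cit ymdyo fwiqa qstb moj rgz wklcd jbyp ewnf lcmj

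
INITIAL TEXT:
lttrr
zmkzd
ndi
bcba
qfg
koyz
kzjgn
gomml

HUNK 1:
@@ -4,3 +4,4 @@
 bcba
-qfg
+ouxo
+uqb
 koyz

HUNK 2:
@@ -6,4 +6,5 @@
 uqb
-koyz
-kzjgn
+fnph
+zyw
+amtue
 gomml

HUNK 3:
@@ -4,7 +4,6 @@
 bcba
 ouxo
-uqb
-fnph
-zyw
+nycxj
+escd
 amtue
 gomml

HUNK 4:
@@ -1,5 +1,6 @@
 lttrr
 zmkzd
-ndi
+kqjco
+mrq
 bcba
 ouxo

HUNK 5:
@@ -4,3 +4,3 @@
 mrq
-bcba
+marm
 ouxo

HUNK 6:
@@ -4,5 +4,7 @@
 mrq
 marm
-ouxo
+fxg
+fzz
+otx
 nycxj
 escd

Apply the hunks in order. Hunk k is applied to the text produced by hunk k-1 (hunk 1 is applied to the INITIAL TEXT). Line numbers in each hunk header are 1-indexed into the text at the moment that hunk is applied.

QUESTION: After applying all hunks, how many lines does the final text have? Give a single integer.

Hunk 1: at line 4 remove [qfg] add [ouxo,uqb] -> 9 lines: lttrr zmkzd ndi bcba ouxo uqb koyz kzjgn gomml
Hunk 2: at line 6 remove [koyz,kzjgn] add [fnph,zyw,amtue] -> 10 lines: lttrr zmkzd ndi bcba ouxo uqb fnph zyw amtue gomml
Hunk 3: at line 4 remove [uqb,fnph,zyw] add [nycxj,escd] -> 9 lines: lttrr zmkzd ndi bcba ouxo nycxj escd amtue gomml
Hunk 4: at line 1 remove [ndi] add [kqjco,mrq] -> 10 lines: lttrr zmkzd kqjco mrq bcba ouxo nycxj escd amtue gomml
Hunk 5: at line 4 remove [bcba] add [marm] -> 10 lines: lttrr zmkzd kqjco mrq marm ouxo nycxj escd amtue gomml
Hunk 6: at line 4 remove [ouxo] add [fxg,fzz,otx] -> 12 lines: lttrr zmkzd kqjco mrq marm fxg fzz otx nycxj escd amtue gomml
Final line count: 12

Answer: 12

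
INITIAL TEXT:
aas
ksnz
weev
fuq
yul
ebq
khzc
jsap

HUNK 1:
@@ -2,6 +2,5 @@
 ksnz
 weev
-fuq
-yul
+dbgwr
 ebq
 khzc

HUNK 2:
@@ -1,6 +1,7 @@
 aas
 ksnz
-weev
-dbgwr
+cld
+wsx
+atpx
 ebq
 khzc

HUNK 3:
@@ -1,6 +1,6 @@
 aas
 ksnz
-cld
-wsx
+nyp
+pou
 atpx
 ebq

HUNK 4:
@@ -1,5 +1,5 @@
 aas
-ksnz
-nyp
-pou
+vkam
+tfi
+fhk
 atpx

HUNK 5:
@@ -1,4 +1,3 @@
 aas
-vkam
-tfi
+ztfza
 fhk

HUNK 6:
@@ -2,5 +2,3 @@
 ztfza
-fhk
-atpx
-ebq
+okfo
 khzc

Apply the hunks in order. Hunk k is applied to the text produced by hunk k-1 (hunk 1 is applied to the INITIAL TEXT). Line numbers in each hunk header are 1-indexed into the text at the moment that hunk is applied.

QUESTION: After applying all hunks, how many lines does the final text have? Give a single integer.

Answer: 5

Derivation:
Hunk 1: at line 2 remove [fuq,yul] add [dbgwr] -> 7 lines: aas ksnz weev dbgwr ebq khzc jsap
Hunk 2: at line 1 remove [weev,dbgwr] add [cld,wsx,atpx] -> 8 lines: aas ksnz cld wsx atpx ebq khzc jsap
Hunk 3: at line 1 remove [cld,wsx] add [nyp,pou] -> 8 lines: aas ksnz nyp pou atpx ebq khzc jsap
Hunk 4: at line 1 remove [ksnz,nyp,pou] add [vkam,tfi,fhk] -> 8 lines: aas vkam tfi fhk atpx ebq khzc jsap
Hunk 5: at line 1 remove [vkam,tfi] add [ztfza] -> 7 lines: aas ztfza fhk atpx ebq khzc jsap
Hunk 6: at line 2 remove [fhk,atpx,ebq] add [okfo] -> 5 lines: aas ztfza okfo khzc jsap
Final line count: 5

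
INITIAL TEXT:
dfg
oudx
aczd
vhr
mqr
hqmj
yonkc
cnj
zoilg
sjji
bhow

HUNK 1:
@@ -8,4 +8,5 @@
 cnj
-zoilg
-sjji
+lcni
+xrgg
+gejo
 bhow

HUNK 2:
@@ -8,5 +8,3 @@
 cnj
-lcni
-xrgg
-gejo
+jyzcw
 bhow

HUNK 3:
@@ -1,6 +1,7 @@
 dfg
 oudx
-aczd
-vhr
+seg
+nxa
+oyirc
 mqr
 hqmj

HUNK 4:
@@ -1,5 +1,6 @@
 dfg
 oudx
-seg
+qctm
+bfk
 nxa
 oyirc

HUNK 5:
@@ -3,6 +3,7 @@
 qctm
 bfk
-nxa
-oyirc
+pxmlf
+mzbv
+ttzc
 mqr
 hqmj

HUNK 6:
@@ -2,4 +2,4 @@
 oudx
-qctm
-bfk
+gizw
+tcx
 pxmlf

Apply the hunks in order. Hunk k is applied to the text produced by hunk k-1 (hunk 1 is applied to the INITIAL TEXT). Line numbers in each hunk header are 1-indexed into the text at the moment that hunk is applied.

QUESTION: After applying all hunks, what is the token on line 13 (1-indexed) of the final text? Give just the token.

Answer: bhow

Derivation:
Hunk 1: at line 8 remove [zoilg,sjji] add [lcni,xrgg,gejo] -> 12 lines: dfg oudx aczd vhr mqr hqmj yonkc cnj lcni xrgg gejo bhow
Hunk 2: at line 8 remove [lcni,xrgg,gejo] add [jyzcw] -> 10 lines: dfg oudx aczd vhr mqr hqmj yonkc cnj jyzcw bhow
Hunk 3: at line 1 remove [aczd,vhr] add [seg,nxa,oyirc] -> 11 lines: dfg oudx seg nxa oyirc mqr hqmj yonkc cnj jyzcw bhow
Hunk 4: at line 1 remove [seg] add [qctm,bfk] -> 12 lines: dfg oudx qctm bfk nxa oyirc mqr hqmj yonkc cnj jyzcw bhow
Hunk 5: at line 3 remove [nxa,oyirc] add [pxmlf,mzbv,ttzc] -> 13 lines: dfg oudx qctm bfk pxmlf mzbv ttzc mqr hqmj yonkc cnj jyzcw bhow
Hunk 6: at line 2 remove [qctm,bfk] add [gizw,tcx] -> 13 lines: dfg oudx gizw tcx pxmlf mzbv ttzc mqr hqmj yonkc cnj jyzcw bhow
Final line 13: bhow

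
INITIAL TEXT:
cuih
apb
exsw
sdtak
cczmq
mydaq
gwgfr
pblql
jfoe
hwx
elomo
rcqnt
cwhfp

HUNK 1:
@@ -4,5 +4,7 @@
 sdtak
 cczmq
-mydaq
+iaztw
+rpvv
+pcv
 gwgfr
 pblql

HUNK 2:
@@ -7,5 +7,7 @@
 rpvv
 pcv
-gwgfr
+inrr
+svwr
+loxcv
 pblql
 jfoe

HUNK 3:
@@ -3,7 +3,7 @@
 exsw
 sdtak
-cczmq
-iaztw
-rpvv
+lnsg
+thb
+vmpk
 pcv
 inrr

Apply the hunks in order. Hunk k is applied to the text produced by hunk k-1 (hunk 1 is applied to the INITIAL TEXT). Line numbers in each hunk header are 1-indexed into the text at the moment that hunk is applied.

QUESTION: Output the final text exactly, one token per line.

Hunk 1: at line 4 remove [mydaq] add [iaztw,rpvv,pcv] -> 15 lines: cuih apb exsw sdtak cczmq iaztw rpvv pcv gwgfr pblql jfoe hwx elomo rcqnt cwhfp
Hunk 2: at line 7 remove [gwgfr] add [inrr,svwr,loxcv] -> 17 lines: cuih apb exsw sdtak cczmq iaztw rpvv pcv inrr svwr loxcv pblql jfoe hwx elomo rcqnt cwhfp
Hunk 3: at line 3 remove [cczmq,iaztw,rpvv] add [lnsg,thb,vmpk] -> 17 lines: cuih apb exsw sdtak lnsg thb vmpk pcv inrr svwr loxcv pblql jfoe hwx elomo rcqnt cwhfp

Answer: cuih
apb
exsw
sdtak
lnsg
thb
vmpk
pcv
inrr
svwr
loxcv
pblql
jfoe
hwx
elomo
rcqnt
cwhfp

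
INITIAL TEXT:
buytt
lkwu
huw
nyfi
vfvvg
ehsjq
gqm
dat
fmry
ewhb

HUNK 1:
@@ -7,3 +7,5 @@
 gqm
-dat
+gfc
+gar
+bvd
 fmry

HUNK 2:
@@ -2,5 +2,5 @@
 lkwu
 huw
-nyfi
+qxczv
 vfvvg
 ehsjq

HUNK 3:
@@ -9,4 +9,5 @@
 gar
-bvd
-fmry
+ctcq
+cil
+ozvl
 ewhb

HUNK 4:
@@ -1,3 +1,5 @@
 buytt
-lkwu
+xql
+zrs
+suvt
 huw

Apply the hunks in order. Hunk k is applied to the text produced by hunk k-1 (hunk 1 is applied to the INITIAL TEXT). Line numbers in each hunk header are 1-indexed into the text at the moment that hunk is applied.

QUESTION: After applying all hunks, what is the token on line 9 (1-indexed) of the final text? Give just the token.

Hunk 1: at line 7 remove [dat] add [gfc,gar,bvd] -> 12 lines: buytt lkwu huw nyfi vfvvg ehsjq gqm gfc gar bvd fmry ewhb
Hunk 2: at line 2 remove [nyfi] add [qxczv] -> 12 lines: buytt lkwu huw qxczv vfvvg ehsjq gqm gfc gar bvd fmry ewhb
Hunk 3: at line 9 remove [bvd,fmry] add [ctcq,cil,ozvl] -> 13 lines: buytt lkwu huw qxczv vfvvg ehsjq gqm gfc gar ctcq cil ozvl ewhb
Hunk 4: at line 1 remove [lkwu] add [xql,zrs,suvt] -> 15 lines: buytt xql zrs suvt huw qxczv vfvvg ehsjq gqm gfc gar ctcq cil ozvl ewhb
Final line 9: gqm

Answer: gqm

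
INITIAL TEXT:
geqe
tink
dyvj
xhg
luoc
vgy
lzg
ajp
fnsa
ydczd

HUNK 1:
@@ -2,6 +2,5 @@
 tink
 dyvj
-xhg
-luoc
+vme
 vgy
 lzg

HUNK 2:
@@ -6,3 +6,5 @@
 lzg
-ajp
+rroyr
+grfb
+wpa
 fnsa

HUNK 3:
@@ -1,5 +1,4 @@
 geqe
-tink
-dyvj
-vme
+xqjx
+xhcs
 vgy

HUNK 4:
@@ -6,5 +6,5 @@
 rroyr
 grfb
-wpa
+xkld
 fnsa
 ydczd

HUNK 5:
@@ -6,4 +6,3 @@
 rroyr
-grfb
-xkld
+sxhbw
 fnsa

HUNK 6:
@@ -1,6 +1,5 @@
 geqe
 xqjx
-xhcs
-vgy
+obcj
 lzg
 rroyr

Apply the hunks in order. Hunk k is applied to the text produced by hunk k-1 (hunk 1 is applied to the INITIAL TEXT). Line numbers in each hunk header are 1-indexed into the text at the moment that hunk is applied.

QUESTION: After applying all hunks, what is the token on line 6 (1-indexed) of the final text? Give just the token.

Answer: sxhbw

Derivation:
Hunk 1: at line 2 remove [xhg,luoc] add [vme] -> 9 lines: geqe tink dyvj vme vgy lzg ajp fnsa ydczd
Hunk 2: at line 6 remove [ajp] add [rroyr,grfb,wpa] -> 11 lines: geqe tink dyvj vme vgy lzg rroyr grfb wpa fnsa ydczd
Hunk 3: at line 1 remove [tink,dyvj,vme] add [xqjx,xhcs] -> 10 lines: geqe xqjx xhcs vgy lzg rroyr grfb wpa fnsa ydczd
Hunk 4: at line 6 remove [wpa] add [xkld] -> 10 lines: geqe xqjx xhcs vgy lzg rroyr grfb xkld fnsa ydczd
Hunk 5: at line 6 remove [grfb,xkld] add [sxhbw] -> 9 lines: geqe xqjx xhcs vgy lzg rroyr sxhbw fnsa ydczd
Hunk 6: at line 1 remove [xhcs,vgy] add [obcj] -> 8 lines: geqe xqjx obcj lzg rroyr sxhbw fnsa ydczd
Final line 6: sxhbw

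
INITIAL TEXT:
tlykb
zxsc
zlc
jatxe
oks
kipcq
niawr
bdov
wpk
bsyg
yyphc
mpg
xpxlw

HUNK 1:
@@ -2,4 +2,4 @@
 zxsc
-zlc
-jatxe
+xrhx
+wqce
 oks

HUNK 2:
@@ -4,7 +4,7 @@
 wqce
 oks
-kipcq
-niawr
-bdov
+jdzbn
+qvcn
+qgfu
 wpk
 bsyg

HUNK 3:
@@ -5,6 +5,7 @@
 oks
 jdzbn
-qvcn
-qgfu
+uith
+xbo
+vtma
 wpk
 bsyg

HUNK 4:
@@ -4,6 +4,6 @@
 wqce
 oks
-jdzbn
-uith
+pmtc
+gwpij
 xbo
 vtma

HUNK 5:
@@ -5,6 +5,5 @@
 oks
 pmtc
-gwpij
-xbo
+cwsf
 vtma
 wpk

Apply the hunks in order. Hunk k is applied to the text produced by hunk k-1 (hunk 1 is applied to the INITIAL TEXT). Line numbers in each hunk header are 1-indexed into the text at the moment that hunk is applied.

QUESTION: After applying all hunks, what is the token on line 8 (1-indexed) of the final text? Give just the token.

Hunk 1: at line 2 remove [zlc,jatxe] add [xrhx,wqce] -> 13 lines: tlykb zxsc xrhx wqce oks kipcq niawr bdov wpk bsyg yyphc mpg xpxlw
Hunk 2: at line 4 remove [kipcq,niawr,bdov] add [jdzbn,qvcn,qgfu] -> 13 lines: tlykb zxsc xrhx wqce oks jdzbn qvcn qgfu wpk bsyg yyphc mpg xpxlw
Hunk 3: at line 5 remove [qvcn,qgfu] add [uith,xbo,vtma] -> 14 lines: tlykb zxsc xrhx wqce oks jdzbn uith xbo vtma wpk bsyg yyphc mpg xpxlw
Hunk 4: at line 4 remove [jdzbn,uith] add [pmtc,gwpij] -> 14 lines: tlykb zxsc xrhx wqce oks pmtc gwpij xbo vtma wpk bsyg yyphc mpg xpxlw
Hunk 5: at line 5 remove [gwpij,xbo] add [cwsf] -> 13 lines: tlykb zxsc xrhx wqce oks pmtc cwsf vtma wpk bsyg yyphc mpg xpxlw
Final line 8: vtma

Answer: vtma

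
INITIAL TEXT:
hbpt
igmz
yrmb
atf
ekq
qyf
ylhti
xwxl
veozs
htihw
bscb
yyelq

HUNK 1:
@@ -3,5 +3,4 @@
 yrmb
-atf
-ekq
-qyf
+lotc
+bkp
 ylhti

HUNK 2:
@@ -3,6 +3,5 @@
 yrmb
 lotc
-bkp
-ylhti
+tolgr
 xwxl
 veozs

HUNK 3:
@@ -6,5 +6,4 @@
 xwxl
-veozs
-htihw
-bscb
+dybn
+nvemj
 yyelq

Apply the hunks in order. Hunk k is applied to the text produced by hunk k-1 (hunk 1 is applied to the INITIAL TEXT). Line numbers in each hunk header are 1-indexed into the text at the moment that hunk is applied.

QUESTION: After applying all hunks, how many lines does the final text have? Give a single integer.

Hunk 1: at line 3 remove [atf,ekq,qyf] add [lotc,bkp] -> 11 lines: hbpt igmz yrmb lotc bkp ylhti xwxl veozs htihw bscb yyelq
Hunk 2: at line 3 remove [bkp,ylhti] add [tolgr] -> 10 lines: hbpt igmz yrmb lotc tolgr xwxl veozs htihw bscb yyelq
Hunk 3: at line 6 remove [veozs,htihw,bscb] add [dybn,nvemj] -> 9 lines: hbpt igmz yrmb lotc tolgr xwxl dybn nvemj yyelq
Final line count: 9

Answer: 9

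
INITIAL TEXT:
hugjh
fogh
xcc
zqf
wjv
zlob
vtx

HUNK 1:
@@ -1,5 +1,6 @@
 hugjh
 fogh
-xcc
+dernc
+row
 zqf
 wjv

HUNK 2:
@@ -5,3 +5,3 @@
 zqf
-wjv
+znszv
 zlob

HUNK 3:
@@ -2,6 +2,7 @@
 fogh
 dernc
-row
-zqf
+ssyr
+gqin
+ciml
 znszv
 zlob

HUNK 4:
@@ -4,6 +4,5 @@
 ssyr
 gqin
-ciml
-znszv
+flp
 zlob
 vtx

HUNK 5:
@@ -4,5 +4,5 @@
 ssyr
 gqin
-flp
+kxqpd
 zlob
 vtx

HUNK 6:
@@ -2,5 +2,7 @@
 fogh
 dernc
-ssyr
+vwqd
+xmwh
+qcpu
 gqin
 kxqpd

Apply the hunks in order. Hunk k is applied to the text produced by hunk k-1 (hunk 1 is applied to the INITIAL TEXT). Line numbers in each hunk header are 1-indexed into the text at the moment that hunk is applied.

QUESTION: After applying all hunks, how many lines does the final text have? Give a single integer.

Answer: 10

Derivation:
Hunk 1: at line 1 remove [xcc] add [dernc,row] -> 8 lines: hugjh fogh dernc row zqf wjv zlob vtx
Hunk 2: at line 5 remove [wjv] add [znszv] -> 8 lines: hugjh fogh dernc row zqf znszv zlob vtx
Hunk 3: at line 2 remove [row,zqf] add [ssyr,gqin,ciml] -> 9 lines: hugjh fogh dernc ssyr gqin ciml znszv zlob vtx
Hunk 4: at line 4 remove [ciml,znszv] add [flp] -> 8 lines: hugjh fogh dernc ssyr gqin flp zlob vtx
Hunk 5: at line 4 remove [flp] add [kxqpd] -> 8 lines: hugjh fogh dernc ssyr gqin kxqpd zlob vtx
Hunk 6: at line 2 remove [ssyr] add [vwqd,xmwh,qcpu] -> 10 lines: hugjh fogh dernc vwqd xmwh qcpu gqin kxqpd zlob vtx
Final line count: 10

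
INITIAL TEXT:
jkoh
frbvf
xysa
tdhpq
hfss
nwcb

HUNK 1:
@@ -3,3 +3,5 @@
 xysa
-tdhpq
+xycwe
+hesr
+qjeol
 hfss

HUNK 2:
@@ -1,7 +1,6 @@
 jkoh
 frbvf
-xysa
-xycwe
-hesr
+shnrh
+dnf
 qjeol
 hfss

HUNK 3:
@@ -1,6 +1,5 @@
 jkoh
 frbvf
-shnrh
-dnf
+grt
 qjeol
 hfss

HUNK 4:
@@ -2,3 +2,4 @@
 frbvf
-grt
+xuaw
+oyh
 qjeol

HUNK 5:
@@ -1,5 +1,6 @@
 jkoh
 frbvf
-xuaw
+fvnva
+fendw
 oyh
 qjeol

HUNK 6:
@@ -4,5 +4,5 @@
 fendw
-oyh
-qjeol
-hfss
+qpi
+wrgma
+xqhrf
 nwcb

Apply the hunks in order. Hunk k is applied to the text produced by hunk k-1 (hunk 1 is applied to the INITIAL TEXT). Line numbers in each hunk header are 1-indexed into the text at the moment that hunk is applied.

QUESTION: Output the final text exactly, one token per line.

Answer: jkoh
frbvf
fvnva
fendw
qpi
wrgma
xqhrf
nwcb

Derivation:
Hunk 1: at line 3 remove [tdhpq] add [xycwe,hesr,qjeol] -> 8 lines: jkoh frbvf xysa xycwe hesr qjeol hfss nwcb
Hunk 2: at line 1 remove [xysa,xycwe,hesr] add [shnrh,dnf] -> 7 lines: jkoh frbvf shnrh dnf qjeol hfss nwcb
Hunk 3: at line 1 remove [shnrh,dnf] add [grt] -> 6 lines: jkoh frbvf grt qjeol hfss nwcb
Hunk 4: at line 2 remove [grt] add [xuaw,oyh] -> 7 lines: jkoh frbvf xuaw oyh qjeol hfss nwcb
Hunk 5: at line 1 remove [xuaw] add [fvnva,fendw] -> 8 lines: jkoh frbvf fvnva fendw oyh qjeol hfss nwcb
Hunk 6: at line 4 remove [oyh,qjeol,hfss] add [qpi,wrgma,xqhrf] -> 8 lines: jkoh frbvf fvnva fendw qpi wrgma xqhrf nwcb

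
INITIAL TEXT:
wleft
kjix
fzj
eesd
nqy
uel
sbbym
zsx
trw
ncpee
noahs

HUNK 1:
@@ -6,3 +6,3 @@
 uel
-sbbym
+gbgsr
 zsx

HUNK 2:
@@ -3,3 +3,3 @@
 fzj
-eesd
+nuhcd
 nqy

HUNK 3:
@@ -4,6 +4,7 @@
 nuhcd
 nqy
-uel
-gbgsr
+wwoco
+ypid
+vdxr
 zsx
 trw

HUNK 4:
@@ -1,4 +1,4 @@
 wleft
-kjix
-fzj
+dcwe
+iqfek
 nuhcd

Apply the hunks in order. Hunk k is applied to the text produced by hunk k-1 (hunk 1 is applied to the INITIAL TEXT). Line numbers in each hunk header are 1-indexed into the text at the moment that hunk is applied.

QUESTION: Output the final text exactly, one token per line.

Answer: wleft
dcwe
iqfek
nuhcd
nqy
wwoco
ypid
vdxr
zsx
trw
ncpee
noahs

Derivation:
Hunk 1: at line 6 remove [sbbym] add [gbgsr] -> 11 lines: wleft kjix fzj eesd nqy uel gbgsr zsx trw ncpee noahs
Hunk 2: at line 3 remove [eesd] add [nuhcd] -> 11 lines: wleft kjix fzj nuhcd nqy uel gbgsr zsx trw ncpee noahs
Hunk 3: at line 4 remove [uel,gbgsr] add [wwoco,ypid,vdxr] -> 12 lines: wleft kjix fzj nuhcd nqy wwoco ypid vdxr zsx trw ncpee noahs
Hunk 4: at line 1 remove [kjix,fzj] add [dcwe,iqfek] -> 12 lines: wleft dcwe iqfek nuhcd nqy wwoco ypid vdxr zsx trw ncpee noahs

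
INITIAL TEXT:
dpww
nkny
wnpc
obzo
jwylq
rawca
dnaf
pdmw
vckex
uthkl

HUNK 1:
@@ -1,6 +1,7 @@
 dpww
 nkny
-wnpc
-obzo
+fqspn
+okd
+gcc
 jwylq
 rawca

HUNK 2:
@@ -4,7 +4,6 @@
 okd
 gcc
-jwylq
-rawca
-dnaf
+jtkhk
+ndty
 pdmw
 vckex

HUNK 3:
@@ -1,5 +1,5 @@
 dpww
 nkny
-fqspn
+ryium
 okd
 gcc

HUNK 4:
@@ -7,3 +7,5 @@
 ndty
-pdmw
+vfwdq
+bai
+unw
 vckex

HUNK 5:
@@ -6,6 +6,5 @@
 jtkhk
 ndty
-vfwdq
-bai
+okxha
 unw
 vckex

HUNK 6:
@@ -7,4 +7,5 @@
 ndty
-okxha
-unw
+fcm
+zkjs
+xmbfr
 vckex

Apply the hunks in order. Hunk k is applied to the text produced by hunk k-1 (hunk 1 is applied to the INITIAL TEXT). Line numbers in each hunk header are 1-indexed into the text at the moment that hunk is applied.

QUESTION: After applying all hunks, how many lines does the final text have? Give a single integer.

Answer: 12

Derivation:
Hunk 1: at line 1 remove [wnpc,obzo] add [fqspn,okd,gcc] -> 11 lines: dpww nkny fqspn okd gcc jwylq rawca dnaf pdmw vckex uthkl
Hunk 2: at line 4 remove [jwylq,rawca,dnaf] add [jtkhk,ndty] -> 10 lines: dpww nkny fqspn okd gcc jtkhk ndty pdmw vckex uthkl
Hunk 3: at line 1 remove [fqspn] add [ryium] -> 10 lines: dpww nkny ryium okd gcc jtkhk ndty pdmw vckex uthkl
Hunk 4: at line 7 remove [pdmw] add [vfwdq,bai,unw] -> 12 lines: dpww nkny ryium okd gcc jtkhk ndty vfwdq bai unw vckex uthkl
Hunk 5: at line 6 remove [vfwdq,bai] add [okxha] -> 11 lines: dpww nkny ryium okd gcc jtkhk ndty okxha unw vckex uthkl
Hunk 6: at line 7 remove [okxha,unw] add [fcm,zkjs,xmbfr] -> 12 lines: dpww nkny ryium okd gcc jtkhk ndty fcm zkjs xmbfr vckex uthkl
Final line count: 12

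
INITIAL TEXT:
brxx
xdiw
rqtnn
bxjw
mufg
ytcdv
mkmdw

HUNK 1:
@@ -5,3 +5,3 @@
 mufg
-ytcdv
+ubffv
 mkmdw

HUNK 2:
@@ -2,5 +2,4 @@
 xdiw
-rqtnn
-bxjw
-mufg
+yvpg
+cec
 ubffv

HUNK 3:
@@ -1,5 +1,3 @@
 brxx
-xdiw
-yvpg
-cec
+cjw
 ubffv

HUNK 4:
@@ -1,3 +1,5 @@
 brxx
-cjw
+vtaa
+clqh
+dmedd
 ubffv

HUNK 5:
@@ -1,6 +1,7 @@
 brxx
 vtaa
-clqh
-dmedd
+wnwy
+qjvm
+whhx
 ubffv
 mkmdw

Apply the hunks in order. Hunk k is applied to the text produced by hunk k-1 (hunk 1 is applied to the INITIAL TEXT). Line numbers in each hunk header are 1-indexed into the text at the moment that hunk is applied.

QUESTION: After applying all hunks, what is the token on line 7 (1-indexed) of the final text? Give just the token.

Answer: mkmdw

Derivation:
Hunk 1: at line 5 remove [ytcdv] add [ubffv] -> 7 lines: brxx xdiw rqtnn bxjw mufg ubffv mkmdw
Hunk 2: at line 2 remove [rqtnn,bxjw,mufg] add [yvpg,cec] -> 6 lines: brxx xdiw yvpg cec ubffv mkmdw
Hunk 3: at line 1 remove [xdiw,yvpg,cec] add [cjw] -> 4 lines: brxx cjw ubffv mkmdw
Hunk 4: at line 1 remove [cjw] add [vtaa,clqh,dmedd] -> 6 lines: brxx vtaa clqh dmedd ubffv mkmdw
Hunk 5: at line 1 remove [clqh,dmedd] add [wnwy,qjvm,whhx] -> 7 lines: brxx vtaa wnwy qjvm whhx ubffv mkmdw
Final line 7: mkmdw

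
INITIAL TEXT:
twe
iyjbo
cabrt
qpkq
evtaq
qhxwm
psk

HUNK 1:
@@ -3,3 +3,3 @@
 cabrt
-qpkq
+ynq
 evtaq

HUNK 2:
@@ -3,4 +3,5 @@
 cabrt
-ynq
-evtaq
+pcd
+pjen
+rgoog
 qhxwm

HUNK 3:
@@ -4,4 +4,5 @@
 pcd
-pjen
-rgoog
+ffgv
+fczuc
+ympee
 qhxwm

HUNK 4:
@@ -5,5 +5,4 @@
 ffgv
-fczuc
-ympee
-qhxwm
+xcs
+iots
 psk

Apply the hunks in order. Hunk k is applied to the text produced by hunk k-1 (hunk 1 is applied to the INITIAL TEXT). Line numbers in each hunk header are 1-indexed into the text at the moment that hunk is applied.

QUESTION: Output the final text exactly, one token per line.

Answer: twe
iyjbo
cabrt
pcd
ffgv
xcs
iots
psk

Derivation:
Hunk 1: at line 3 remove [qpkq] add [ynq] -> 7 lines: twe iyjbo cabrt ynq evtaq qhxwm psk
Hunk 2: at line 3 remove [ynq,evtaq] add [pcd,pjen,rgoog] -> 8 lines: twe iyjbo cabrt pcd pjen rgoog qhxwm psk
Hunk 3: at line 4 remove [pjen,rgoog] add [ffgv,fczuc,ympee] -> 9 lines: twe iyjbo cabrt pcd ffgv fczuc ympee qhxwm psk
Hunk 4: at line 5 remove [fczuc,ympee,qhxwm] add [xcs,iots] -> 8 lines: twe iyjbo cabrt pcd ffgv xcs iots psk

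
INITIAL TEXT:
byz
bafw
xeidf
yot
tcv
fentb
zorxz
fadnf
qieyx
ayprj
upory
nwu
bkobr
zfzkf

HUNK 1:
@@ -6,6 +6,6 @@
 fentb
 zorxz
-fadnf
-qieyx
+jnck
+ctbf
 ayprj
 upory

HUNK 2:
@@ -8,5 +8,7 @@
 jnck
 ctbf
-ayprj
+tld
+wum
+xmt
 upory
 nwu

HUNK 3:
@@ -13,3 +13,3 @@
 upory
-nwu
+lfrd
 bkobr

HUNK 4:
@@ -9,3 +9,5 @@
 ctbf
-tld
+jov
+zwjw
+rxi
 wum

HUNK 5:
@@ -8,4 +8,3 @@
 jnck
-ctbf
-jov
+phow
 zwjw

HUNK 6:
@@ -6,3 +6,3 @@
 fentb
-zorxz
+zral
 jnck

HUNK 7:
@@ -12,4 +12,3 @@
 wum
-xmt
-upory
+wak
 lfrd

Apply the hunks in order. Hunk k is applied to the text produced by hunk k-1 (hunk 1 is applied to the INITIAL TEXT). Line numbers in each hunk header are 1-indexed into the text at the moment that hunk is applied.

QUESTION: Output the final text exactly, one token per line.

Hunk 1: at line 6 remove [fadnf,qieyx] add [jnck,ctbf] -> 14 lines: byz bafw xeidf yot tcv fentb zorxz jnck ctbf ayprj upory nwu bkobr zfzkf
Hunk 2: at line 8 remove [ayprj] add [tld,wum,xmt] -> 16 lines: byz bafw xeidf yot tcv fentb zorxz jnck ctbf tld wum xmt upory nwu bkobr zfzkf
Hunk 3: at line 13 remove [nwu] add [lfrd] -> 16 lines: byz bafw xeidf yot tcv fentb zorxz jnck ctbf tld wum xmt upory lfrd bkobr zfzkf
Hunk 4: at line 9 remove [tld] add [jov,zwjw,rxi] -> 18 lines: byz bafw xeidf yot tcv fentb zorxz jnck ctbf jov zwjw rxi wum xmt upory lfrd bkobr zfzkf
Hunk 5: at line 8 remove [ctbf,jov] add [phow] -> 17 lines: byz bafw xeidf yot tcv fentb zorxz jnck phow zwjw rxi wum xmt upory lfrd bkobr zfzkf
Hunk 6: at line 6 remove [zorxz] add [zral] -> 17 lines: byz bafw xeidf yot tcv fentb zral jnck phow zwjw rxi wum xmt upory lfrd bkobr zfzkf
Hunk 7: at line 12 remove [xmt,upory] add [wak] -> 16 lines: byz bafw xeidf yot tcv fentb zral jnck phow zwjw rxi wum wak lfrd bkobr zfzkf

Answer: byz
bafw
xeidf
yot
tcv
fentb
zral
jnck
phow
zwjw
rxi
wum
wak
lfrd
bkobr
zfzkf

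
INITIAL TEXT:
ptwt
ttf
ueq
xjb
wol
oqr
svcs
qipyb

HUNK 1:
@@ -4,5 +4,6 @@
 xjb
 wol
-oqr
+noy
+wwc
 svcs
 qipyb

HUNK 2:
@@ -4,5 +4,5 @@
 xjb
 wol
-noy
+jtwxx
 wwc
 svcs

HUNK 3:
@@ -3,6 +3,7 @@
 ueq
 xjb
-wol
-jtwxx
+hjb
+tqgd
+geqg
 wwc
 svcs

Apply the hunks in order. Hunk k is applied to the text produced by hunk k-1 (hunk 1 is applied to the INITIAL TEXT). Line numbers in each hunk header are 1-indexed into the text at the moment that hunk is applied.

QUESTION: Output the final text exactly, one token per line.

Hunk 1: at line 4 remove [oqr] add [noy,wwc] -> 9 lines: ptwt ttf ueq xjb wol noy wwc svcs qipyb
Hunk 2: at line 4 remove [noy] add [jtwxx] -> 9 lines: ptwt ttf ueq xjb wol jtwxx wwc svcs qipyb
Hunk 3: at line 3 remove [wol,jtwxx] add [hjb,tqgd,geqg] -> 10 lines: ptwt ttf ueq xjb hjb tqgd geqg wwc svcs qipyb

Answer: ptwt
ttf
ueq
xjb
hjb
tqgd
geqg
wwc
svcs
qipyb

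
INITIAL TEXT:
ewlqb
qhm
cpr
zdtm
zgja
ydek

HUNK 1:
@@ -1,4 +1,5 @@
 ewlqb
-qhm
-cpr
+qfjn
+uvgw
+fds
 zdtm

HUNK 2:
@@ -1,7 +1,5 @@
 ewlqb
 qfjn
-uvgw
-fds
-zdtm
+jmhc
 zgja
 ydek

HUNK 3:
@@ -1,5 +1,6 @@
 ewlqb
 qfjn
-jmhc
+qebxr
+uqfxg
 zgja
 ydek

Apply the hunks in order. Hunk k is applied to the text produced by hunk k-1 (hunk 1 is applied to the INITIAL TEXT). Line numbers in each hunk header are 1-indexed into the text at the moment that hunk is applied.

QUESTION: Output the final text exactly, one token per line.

Hunk 1: at line 1 remove [qhm,cpr] add [qfjn,uvgw,fds] -> 7 lines: ewlqb qfjn uvgw fds zdtm zgja ydek
Hunk 2: at line 1 remove [uvgw,fds,zdtm] add [jmhc] -> 5 lines: ewlqb qfjn jmhc zgja ydek
Hunk 3: at line 1 remove [jmhc] add [qebxr,uqfxg] -> 6 lines: ewlqb qfjn qebxr uqfxg zgja ydek

Answer: ewlqb
qfjn
qebxr
uqfxg
zgja
ydek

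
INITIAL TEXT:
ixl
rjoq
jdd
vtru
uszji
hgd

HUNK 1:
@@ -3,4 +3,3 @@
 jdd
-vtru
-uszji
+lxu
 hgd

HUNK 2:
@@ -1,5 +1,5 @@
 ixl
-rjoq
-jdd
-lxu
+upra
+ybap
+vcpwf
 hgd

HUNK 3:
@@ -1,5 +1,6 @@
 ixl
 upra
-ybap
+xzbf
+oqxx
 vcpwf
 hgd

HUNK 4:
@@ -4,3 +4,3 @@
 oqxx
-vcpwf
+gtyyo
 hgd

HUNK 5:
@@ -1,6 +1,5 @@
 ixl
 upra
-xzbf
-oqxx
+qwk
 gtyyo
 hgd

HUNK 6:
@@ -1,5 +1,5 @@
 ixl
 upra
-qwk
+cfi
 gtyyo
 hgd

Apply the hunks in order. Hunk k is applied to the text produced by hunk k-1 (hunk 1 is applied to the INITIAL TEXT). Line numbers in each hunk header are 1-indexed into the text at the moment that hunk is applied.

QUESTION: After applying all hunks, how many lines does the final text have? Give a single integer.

Hunk 1: at line 3 remove [vtru,uszji] add [lxu] -> 5 lines: ixl rjoq jdd lxu hgd
Hunk 2: at line 1 remove [rjoq,jdd,lxu] add [upra,ybap,vcpwf] -> 5 lines: ixl upra ybap vcpwf hgd
Hunk 3: at line 1 remove [ybap] add [xzbf,oqxx] -> 6 lines: ixl upra xzbf oqxx vcpwf hgd
Hunk 4: at line 4 remove [vcpwf] add [gtyyo] -> 6 lines: ixl upra xzbf oqxx gtyyo hgd
Hunk 5: at line 1 remove [xzbf,oqxx] add [qwk] -> 5 lines: ixl upra qwk gtyyo hgd
Hunk 6: at line 1 remove [qwk] add [cfi] -> 5 lines: ixl upra cfi gtyyo hgd
Final line count: 5

Answer: 5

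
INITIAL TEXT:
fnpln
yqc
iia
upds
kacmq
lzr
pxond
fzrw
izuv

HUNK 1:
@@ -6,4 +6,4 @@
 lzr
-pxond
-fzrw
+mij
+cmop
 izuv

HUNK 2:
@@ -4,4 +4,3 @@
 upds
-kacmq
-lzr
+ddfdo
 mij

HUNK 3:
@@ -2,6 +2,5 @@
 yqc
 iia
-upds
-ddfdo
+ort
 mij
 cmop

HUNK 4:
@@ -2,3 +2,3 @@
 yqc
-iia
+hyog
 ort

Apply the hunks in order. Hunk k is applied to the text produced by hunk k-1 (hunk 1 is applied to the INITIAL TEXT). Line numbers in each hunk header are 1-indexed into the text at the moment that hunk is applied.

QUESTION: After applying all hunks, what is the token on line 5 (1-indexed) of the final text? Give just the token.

Hunk 1: at line 6 remove [pxond,fzrw] add [mij,cmop] -> 9 lines: fnpln yqc iia upds kacmq lzr mij cmop izuv
Hunk 2: at line 4 remove [kacmq,lzr] add [ddfdo] -> 8 lines: fnpln yqc iia upds ddfdo mij cmop izuv
Hunk 3: at line 2 remove [upds,ddfdo] add [ort] -> 7 lines: fnpln yqc iia ort mij cmop izuv
Hunk 4: at line 2 remove [iia] add [hyog] -> 7 lines: fnpln yqc hyog ort mij cmop izuv
Final line 5: mij

Answer: mij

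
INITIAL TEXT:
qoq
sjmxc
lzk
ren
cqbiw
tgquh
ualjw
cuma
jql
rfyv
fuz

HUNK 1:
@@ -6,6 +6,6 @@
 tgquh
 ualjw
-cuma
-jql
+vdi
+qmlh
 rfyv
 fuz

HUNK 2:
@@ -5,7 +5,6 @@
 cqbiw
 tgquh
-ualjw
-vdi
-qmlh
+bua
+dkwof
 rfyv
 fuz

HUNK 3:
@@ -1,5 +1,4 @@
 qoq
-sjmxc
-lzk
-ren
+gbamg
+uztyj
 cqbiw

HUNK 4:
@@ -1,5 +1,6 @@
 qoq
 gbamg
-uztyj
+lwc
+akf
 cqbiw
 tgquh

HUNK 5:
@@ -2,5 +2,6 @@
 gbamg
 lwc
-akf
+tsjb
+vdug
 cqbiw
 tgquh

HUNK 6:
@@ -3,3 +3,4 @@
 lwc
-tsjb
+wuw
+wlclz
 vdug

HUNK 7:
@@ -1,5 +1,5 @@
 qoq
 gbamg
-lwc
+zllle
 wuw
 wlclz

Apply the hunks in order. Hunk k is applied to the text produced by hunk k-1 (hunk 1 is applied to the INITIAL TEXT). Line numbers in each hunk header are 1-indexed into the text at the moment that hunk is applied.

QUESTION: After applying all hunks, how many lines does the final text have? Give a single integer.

Hunk 1: at line 6 remove [cuma,jql] add [vdi,qmlh] -> 11 lines: qoq sjmxc lzk ren cqbiw tgquh ualjw vdi qmlh rfyv fuz
Hunk 2: at line 5 remove [ualjw,vdi,qmlh] add [bua,dkwof] -> 10 lines: qoq sjmxc lzk ren cqbiw tgquh bua dkwof rfyv fuz
Hunk 3: at line 1 remove [sjmxc,lzk,ren] add [gbamg,uztyj] -> 9 lines: qoq gbamg uztyj cqbiw tgquh bua dkwof rfyv fuz
Hunk 4: at line 1 remove [uztyj] add [lwc,akf] -> 10 lines: qoq gbamg lwc akf cqbiw tgquh bua dkwof rfyv fuz
Hunk 5: at line 2 remove [akf] add [tsjb,vdug] -> 11 lines: qoq gbamg lwc tsjb vdug cqbiw tgquh bua dkwof rfyv fuz
Hunk 6: at line 3 remove [tsjb] add [wuw,wlclz] -> 12 lines: qoq gbamg lwc wuw wlclz vdug cqbiw tgquh bua dkwof rfyv fuz
Hunk 7: at line 1 remove [lwc] add [zllle] -> 12 lines: qoq gbamg zllle wuw wlclz vdug cqbiw tgquh bua dkwof rfyv fuz
Final line count: 12

Answer: 12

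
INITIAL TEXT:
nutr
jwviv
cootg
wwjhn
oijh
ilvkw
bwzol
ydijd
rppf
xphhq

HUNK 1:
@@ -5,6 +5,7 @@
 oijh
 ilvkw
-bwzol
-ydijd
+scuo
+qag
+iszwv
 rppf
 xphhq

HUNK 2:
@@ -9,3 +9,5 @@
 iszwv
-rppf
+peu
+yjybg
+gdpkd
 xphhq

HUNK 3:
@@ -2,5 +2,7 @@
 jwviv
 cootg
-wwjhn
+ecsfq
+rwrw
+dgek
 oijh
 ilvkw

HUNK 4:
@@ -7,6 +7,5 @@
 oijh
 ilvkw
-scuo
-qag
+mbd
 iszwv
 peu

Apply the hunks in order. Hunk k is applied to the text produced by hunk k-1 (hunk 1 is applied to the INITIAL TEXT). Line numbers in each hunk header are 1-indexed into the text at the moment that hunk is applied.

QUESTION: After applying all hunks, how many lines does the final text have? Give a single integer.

Answer: 14

Derivation:
Hunk 1: at line 5 remove [bwzol,ydijd] add [scuo,qag,iszwv] -> 11 lines: nutr jwviv cootg wwjhn oijh ilvkw scuo qag iszwv rppf xphhq
Hunk 2: at line 9 remove [rppf] add [peu,yjybg,gdpkd] -> 13 lines: nutr jwviv cootg wwjhn oijh ilvkw scuo qag iszwv peu yjybg gdpkd xphhq
Hunk 3: at line 2 remove [wwjhn] add [ecsfq,rwrw,dgek] -> 15 lines: nutr jwviv cootg ecsfq rwrw dgek oijh ilvkw scuo qag iszwv peu yjybg gdpkd xphhq
Hunk 4: at line 7 remove [scuo,qag] add [mbd] -> 14 lines: nutr jwviv cootg ecsfq rwrw dgek oijh ilvkw mbd iszwv peu yjybg gdpkd xphhq
Final line count: 14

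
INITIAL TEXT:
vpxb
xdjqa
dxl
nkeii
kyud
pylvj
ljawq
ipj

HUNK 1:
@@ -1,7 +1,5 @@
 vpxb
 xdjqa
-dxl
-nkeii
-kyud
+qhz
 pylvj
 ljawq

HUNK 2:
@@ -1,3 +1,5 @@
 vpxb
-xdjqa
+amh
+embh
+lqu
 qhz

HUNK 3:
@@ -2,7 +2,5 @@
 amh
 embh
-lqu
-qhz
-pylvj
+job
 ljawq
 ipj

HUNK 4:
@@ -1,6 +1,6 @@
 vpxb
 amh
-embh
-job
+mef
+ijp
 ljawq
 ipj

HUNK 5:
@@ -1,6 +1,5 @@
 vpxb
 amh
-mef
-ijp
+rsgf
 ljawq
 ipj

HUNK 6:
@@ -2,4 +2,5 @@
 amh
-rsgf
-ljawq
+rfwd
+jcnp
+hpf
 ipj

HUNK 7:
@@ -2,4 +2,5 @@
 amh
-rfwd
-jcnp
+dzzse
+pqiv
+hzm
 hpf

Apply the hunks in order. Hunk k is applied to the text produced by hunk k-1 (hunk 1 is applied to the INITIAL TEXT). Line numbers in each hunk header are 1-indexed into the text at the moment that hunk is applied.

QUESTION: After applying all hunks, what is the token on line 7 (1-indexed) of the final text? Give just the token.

Answer: ipj

Derivation:
Hunk 1: at line 1 remove [dxl,nkeii,kyud] add [qhz] -> 6 lines: vpxb xdjqa qhz pylvj ljawq ipj
Hunk 2: at line 1 remove [xdjqa] add [amh,embh,lqu] -> 8 lines: vpxb amh embh lqu qhz pylvj ljawq ipj
Hunk 3: at line 2 remove [lqu,qhz,pylvj] add [job] -> 6 lines: vpxb amh embh job ljawq ipj
Hunk 4: at line 1 remove [embh,job] add [mef,ijp] -> 6 lines: vpxb amh mef ijp ljawq ipj
Hunk 5: at line 1 remove [mef,ijp] add [rsgf] -> 5 lines: vpxb amh rsgf ljawq ipj
Hunk 6: at line 2 remove [rsgf,ljawq] add [rfwd,jcnp,hpf] -> 6 lines: vpxb amh rfwd jcnp hpf ipj
Hunk 7: at line 2 remove [rfwd,jcnp] add [dzzse,pqiv,hzm] -> 7 lines: vpxb amh dzzse pqiv hzm hpf ipj
Final line 7: ipj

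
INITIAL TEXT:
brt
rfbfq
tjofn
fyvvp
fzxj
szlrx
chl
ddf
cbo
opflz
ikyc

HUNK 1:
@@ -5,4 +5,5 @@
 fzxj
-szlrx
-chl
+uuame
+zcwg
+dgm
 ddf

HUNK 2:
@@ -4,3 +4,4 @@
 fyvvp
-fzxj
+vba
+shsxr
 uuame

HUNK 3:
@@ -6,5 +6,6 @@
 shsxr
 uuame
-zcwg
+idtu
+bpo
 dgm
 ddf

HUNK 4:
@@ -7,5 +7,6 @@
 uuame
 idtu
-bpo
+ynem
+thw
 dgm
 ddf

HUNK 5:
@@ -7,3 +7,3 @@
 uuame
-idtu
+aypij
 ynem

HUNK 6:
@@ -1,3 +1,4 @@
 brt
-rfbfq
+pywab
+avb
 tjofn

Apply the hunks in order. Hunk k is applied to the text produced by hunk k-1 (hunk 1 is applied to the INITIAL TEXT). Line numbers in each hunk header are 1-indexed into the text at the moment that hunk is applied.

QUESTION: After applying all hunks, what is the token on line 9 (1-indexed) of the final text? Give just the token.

Hunk 1: at line 5 remove [szlrx,chl] add [uuame,zcwg,dgm] -> 12 lines: brt rfbfq tjofn fyvvp fzxj uuame zcwg dgm ddf cbo opflz ikyc
Hunk 2: at line 4 remove [fzxj] add [vba,shsxr] -> 13 lines: brt rfbfq tjofn fyvvp vba shsxr uuame zcwg dgm ddf cbo opflz ikyc
Hunk 3: at line 6 remove [zcwg] add [idtu,bpo] -> 14 lines: brt rfbfq tjofn fyvvp vba shsxr uuame idtu bpo dgm ddf cbo opflz ikyc
Hunk 4: at line 7 remove [bpo] add [ynem,thw] -> 15 lines: brt rfbfq tjofn fyvvp vba shsxr uuame idtu ynem thw dgm ddf cbo opflz ikyc
Hunk 5: at line 7 remove [idtu] add [aypij] -> 15 lines: brt rfbfq tjofn fyvvp vba shsxr uuame aypij ynem thw dgm ddf cbo opflz ikyc
Hunk 6: at line 1 remove [rfbfq] add [pywab,avb] -> 16 lines: brt pywab avb tjofn fyvvp vba shsxr uuame aypij ynem thw dgm ddf cbo opflz ikyc
Final line 9: aypij

Answer: aypij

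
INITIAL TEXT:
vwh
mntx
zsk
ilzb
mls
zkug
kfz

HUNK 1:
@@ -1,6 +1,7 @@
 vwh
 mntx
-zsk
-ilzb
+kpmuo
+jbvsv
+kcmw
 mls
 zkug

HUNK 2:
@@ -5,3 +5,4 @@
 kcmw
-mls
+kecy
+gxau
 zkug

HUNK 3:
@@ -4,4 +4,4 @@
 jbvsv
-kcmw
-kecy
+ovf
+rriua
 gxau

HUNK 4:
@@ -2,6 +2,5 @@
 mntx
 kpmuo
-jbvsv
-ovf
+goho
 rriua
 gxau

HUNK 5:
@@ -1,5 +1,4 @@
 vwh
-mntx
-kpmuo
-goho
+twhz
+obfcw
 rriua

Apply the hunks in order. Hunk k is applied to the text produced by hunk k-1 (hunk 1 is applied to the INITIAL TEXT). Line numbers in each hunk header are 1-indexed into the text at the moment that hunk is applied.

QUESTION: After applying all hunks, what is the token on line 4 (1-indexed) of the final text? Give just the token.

Hunk 1: at line 1 remove [zsk,ilzb] add [kpmuo,jbvsv,kcmw] -> 8 lines: vwh mntx kpmuo jbvsv kcmw mls zkug kfz
Hunk 2: at line 5 remove [mls] add [kecy,gxau] -> 9 lines: vwh mntx kpmuo jbvsv kcmw kecy gxau zkug kfz
Hunk 3: at line 4 remove [kcmw,kecy] add [ovf,rriua] -> 9 lines: vwh mntx kpmuo jbvsv ovf rriua gxau zkug kfz
Hunk 4: at line 2 remove [jbvsv,ovf] add [goho] -> 8 lines: vwh mntx kpmuo goho rriua gxau zkug kfz
Hunk 5: at line 1 remove [mntx,kpmuo,goho] add [twhz,obfcw] -> 7 lines: vwh twhz obfcw rriua gxau zkug kfz
Final line 4: rriua

Answer: rriua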